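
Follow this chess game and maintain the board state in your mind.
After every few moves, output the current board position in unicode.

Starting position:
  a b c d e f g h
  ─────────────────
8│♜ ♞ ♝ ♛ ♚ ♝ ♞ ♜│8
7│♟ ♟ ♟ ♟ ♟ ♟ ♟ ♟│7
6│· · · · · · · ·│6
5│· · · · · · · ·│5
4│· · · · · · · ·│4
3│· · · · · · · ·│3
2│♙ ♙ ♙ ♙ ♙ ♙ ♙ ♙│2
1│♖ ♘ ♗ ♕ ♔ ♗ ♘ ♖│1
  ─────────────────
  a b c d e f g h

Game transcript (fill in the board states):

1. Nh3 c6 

  a b c d e f g h
  ─────────────────
8│♜ ♞ ♝ ♛ ♚ ♝ ♞ ♜│8
7│♟ ♟ · ♟ ♟ ♟ ♟ ♟│7
6│· · ♟ · · · · ·│6
5│· · · · · · · ·│5
4│· · · · · · · ·│4
3│· · · · · · · ♘│3
2│♙ ♙ ♙ ♙ ♙ ♙ ♙ ♙│2
1│♖ ♘ ♗ ♕ ♔ ♗ · ♖│1
  ─────────────────
  a b c d e f g h

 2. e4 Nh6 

  a b c d e f g h
  ─────────────────
8│♜ ♞ ♝ ♛ ♚ ♝ · ♜│8
7│♟ ♟ · ♟ ♟ ♟ ♟ ♟│7
6│· · ♟ · · · · ♞│6
5│· · · · · · · ·│5
4│· · · · ♙ · · ·│4
3│· · · · · · · ♘│3
2│♙ ♙ ♙ ♙ · ♙ ♙ ♙│2
1│♖ ♘ ♗ ♕ ♔ ♗ · ♖│1
  ─────────────────
  a b c d e f g h

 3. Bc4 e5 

  a b c d e f g h
  ─────────────────
8│♜ ♞ ♝ ♛ ♚ ♝ · ♜│8
7│♟ ♟ · ♟ · ♟ ♟ ♟│7
6│· · ♟ · · · · ♞│6
5│· · · · ♟ · · ·│5
4│· · ♗ · ♙ · · ·│4
3│· · · · · · · ♘│3
2│♙ ♙ ♙ ♙ · ♙ ♙ ♙│2
1│♖ ♘ ♗ ♕ ♔ · · ♖│1
  ─────────────────
  a b c d e f g h



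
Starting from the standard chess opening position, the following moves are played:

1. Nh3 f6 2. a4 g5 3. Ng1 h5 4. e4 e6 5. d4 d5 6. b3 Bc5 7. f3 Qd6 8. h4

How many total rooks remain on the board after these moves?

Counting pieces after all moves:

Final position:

  a b c d e f g h
  ─────────────────
8│♜ ♞ ♝ · ♚ · ♞ ♜│8
7│♟ ♟ ♟ · · · · ·│7
6│· · · ♛ ♟ ♟ · ·│6
5│· · ♝ ♟ · · ♟ ♟│5
4│♙ · · ♙ ♙ · · ♙│4
3│· ♙ · · · ♙ · ·│3
2│· · ♙ · · · ♙ ·│2
1│♖ ♘ ♗ ♕ ♔ ♗ ♘ ♖│1
  ─────────────────
  a b c d e f g h


4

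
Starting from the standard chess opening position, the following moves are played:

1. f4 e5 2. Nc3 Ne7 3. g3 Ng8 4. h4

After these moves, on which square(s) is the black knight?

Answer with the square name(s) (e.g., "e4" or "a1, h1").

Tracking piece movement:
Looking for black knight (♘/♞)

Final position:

  a b c d e f g h
  ─────────────────
8│♜ ♞ ♝ ♛ ♚ ♝ ♞ ♜│8
7│♟ ♟ ♟ ♟ · ♟ ♟ ♟│7
6│· · · · · · · ·│6
5│· · · · ♟ · · ·│5
4│· · · · · ♙ · ♙│4
3│· · ♘ · · · ♙ ·│3
2│♙ ♙ ♙ ♙ ♙ · · ·│2
1│♖ · ♗ ♕ ♔ ♗ ♘ ♖│1
  ─────────────────
  a b c d e f g h


b8, g8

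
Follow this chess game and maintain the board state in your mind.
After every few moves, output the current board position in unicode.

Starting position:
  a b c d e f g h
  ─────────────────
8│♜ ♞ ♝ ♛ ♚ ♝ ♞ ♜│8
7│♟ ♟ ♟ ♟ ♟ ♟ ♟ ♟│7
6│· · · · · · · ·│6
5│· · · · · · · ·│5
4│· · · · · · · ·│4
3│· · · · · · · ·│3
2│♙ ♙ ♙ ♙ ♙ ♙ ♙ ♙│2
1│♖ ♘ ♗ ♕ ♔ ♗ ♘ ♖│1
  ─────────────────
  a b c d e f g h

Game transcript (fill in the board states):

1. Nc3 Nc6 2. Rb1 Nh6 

  a b c d e f g h
  ─────────────────
8│♜ · ♝ ♛ ♚ ♝ · ♜│8
7│♟ ♟ ♟ ♟ ♟ ♟ ♟ ♟│7
6│· · ♞ · · · · ♞│6
5│· · · · · · · ·│5
4│· · · · · · · ·│4
3│· · ♘ · · · · ·│3
2│♙ ♙ ♙ ♙ ♙ ♙ ♙ ♙│2
1│· ♖ ♗ ♕ ♔ ♗ ♘ ♖│1
  ─────────────────
  a b c d e f g h

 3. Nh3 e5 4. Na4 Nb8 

  a b c d e f g h
  ─────────────────
8│♜ ♞ ♝ ♛ ♚ ♝ · ♜│8
7│♟ ♟ ♟ ♟ · ♟ ♟ ♟│7
6│· · · · · · · ♞│6
5│· · · · ♟ · · ·│5
4│♘ · · · · · · ·│4
3│· · · · · · · ♘│3
2│♙ ♙ ♙ ♙ ♙ ♙ ♙ ♙│2
1│· ♖ ♗ ♕ ♔ ♗ · ♖│1
  ─────────────────
  a b c d e f g h

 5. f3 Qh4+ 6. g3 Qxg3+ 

  a b c d e f g h
  ─────────────────
8│♜ ♞ ♝ · ♚ ♝ · ♜│8
7│♟ ♟ ♟ ♟ · ♟ ♟ ♟│7
6│· · · · · · · ♞│6
5│· · · · ♟ · · ·│5
4│♘ · · · · · · ·│4
3│· · · · · ♙ ♛ ♘│3
2│♙ ♙ ♙ ♙ ♙ · · ♙│2
1│· ♖ ♗ ♕ ♔ ♗ · ♖│1
  ─────────────────
  a b c d e f g h

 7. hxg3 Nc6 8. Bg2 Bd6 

  a b c d e f g h
  ─────────────────
8│♜ · ♝ · ♚ · · ♜│8
7│♟ ♟ ♟ ♟ · ♟ ♟ ♟│7
6│· · ♞ ♝ · · · ♞│6
5│· · · · ♟ · · ·│5
4│♘ · · · · · · ·│4
3│· · · · · ♙ ♙ ♘│3
2│♙ ♙ ♙ ♙ ♙ · ♗ ·│2
1│· ♖ ♗ ♕ ♔ · · ♖│1
  ─────────────────
  a b c d e f g h

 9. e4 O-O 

  a b c d e f g h
  ─────────────────
8│♜ · ♝ · · ♜ ♚ ·│8
7│♟ ♟ ♟ ♟ · ♟ ♟ ♟│7
6│· · ♞ ♝ · · · ♞│6
5│· · · · ♟ · · ·│5
4│♘ · · · ♙ · · ·│4
3│· · · · · ♙ ♙ ♘│3
2│♙ ♙ ♙ ♙ · · ♗ ·│2
1│· ♖ ♗ ♕ ♔ · · ♖│1
  ─────────────────
  a b c d e f g h


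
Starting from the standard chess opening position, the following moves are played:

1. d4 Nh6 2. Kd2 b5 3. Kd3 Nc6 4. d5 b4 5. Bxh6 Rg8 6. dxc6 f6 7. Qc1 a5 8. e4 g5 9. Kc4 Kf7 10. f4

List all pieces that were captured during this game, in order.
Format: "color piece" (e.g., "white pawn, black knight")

Tracking captures:
  Bxh6: captured black knight
  dxc6: captured black knight

black knight, black knight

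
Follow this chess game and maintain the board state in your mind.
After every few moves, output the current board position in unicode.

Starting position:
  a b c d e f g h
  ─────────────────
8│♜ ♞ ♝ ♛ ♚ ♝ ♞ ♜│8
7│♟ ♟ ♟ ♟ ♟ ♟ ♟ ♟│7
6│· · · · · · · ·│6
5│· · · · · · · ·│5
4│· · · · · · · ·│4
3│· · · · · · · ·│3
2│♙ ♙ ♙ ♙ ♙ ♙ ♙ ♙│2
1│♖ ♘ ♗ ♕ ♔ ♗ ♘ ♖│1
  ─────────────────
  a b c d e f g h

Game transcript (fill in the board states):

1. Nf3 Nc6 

  a b c d e f g h
  ─────────────────
8│♜ · ♝ ♛ ♚ ♝ ♞ ♜│8
7│♟ ♟ ♟ ♟ ♟ ♟ ♟ ♟│7
6│· · ♞ · · · · ·│6
5│· · · · · · · ·│5
4│· · · · · · · ·│4
3│· · · · · ♘ · ·│3
2│♙ ♙ ♙ ♙ ♙ ♙ ♙ ♙│2
1│♖ ♘ ♗ ♕ ♔ ♗ · ♖│1
  ─────────────────
  a b c d e f g h

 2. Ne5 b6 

  a b c d e f g h
  ─────────────────
8│♜ · ♝ ♛ ♚ ♝ ♞ ♜│8
7│♟ · ♟ ♟ ♟ ♟ ♟ ♟│7
6│· ♟ ♞ · · · · ·│6
5│· · · · ♘ · · ·│5
4│· · · · · · · ·│4
3│· · · · · · · ·│3
2│♙ ♙ ♙ ♙ ♙ ♙ ♙ ♙│2
1│♖ ♘ ♗ ♕ ♔ ♗ · ♖│1
  ─────────────────
  a b c d e f g h

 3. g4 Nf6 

  a b c d e f g h
  ─────────────────
8│♜ · ♝ ♛ ♚ ♝ · ♜│8
7│♟ · ♟ ♟ ♟ ♟ ♟ ♟│7
6│· ♟ ♞ · · ♞ · ·│6
5│· · · · ♘ · · ·│5
4│· · · · · · ♙ ·│4
3│· · · · · · · ·│3
2│♙ ♙ ♙ ♙ ♙ ♙ · ♙│2
1│♖ ♘ ♗ ♕ ♔ ♗ · ♖│1
  ─────────────────
  a b c d e f g h

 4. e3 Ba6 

  a b c d e f g h
  ─────────────────
8│♜ · · ♛ ♚ ♝ · ♜│8
7│♟ · ♟ ♟ ♟ ♟ ♟ ♟│7
6│♝ ♟ ♞ · · ♞ · ·│6
5│· · · · ♘ · · ·│5
4│· · · · · · ♙ ·│4
3│· · · · ♙ · · ·│3
2│♙ ♙ ♙ ♙ · ♙ · ♙│2
1│♖ ♘ ♗ ♕ ♔ ♗ · ♖│1
  ─────────────────
  a b c d e f g h

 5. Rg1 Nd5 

  a b c d e f g h
  ─────────────────
8│♜ · · ♛ ♚ ♝ · ♜│8
7│♟ · ♟ ♟ ♟ ♟ ♟ ♟│7
6│♝ ♟ ♞ · · · · ·│6
5│· · · ♞ ♘ · · ·│5
4│· · · · · · ♙ ·│4
3│· · · · ♙ · · ·│3
2│♙ ♙ ♙ ♙ · ♙ · ♙│2
1│♖ ♘ ♗ ♕ ♔ ♗ ♖ ·│1
  ─────────────────
  a b c d e f g h



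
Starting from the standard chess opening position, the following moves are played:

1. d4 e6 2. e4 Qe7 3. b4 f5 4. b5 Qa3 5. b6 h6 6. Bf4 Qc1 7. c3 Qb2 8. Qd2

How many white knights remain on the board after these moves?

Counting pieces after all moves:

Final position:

  a b c d e f g h
  ─────────────────
8│♜ ♞ ♝ · ♚ ♝ ♞ ♜│8
7│♟ ♟ ♟ ♟ · · ♟ ·│7
6│· ♙ · · ♟ · · ♟│6
5│· · · · · ♟ · ·│5
4│· · · ♙ ♙ ♗ · ·│4
3│· · ♙ · · · · ·│3
2│♙ ♛ · ♕ · ♙ ♙ ♙│2
1│♖ ♘ · · ♔ ♗ ♘ ♖│1
  ─────────────────
  a b c d e f g h


2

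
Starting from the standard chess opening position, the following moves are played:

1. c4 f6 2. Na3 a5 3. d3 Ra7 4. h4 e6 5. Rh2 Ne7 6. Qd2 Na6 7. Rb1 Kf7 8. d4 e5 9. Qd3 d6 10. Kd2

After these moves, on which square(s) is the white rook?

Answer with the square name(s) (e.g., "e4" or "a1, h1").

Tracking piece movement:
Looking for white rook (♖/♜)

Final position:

  a b c d e f g h
  ─────────────────
8│· · ♝ ♛ · ♝ · ♜│8
7│♜ ♟ ♟ · ♞ ♚ ♟ ♟│7
6│♞ · · ♟ · ♟ · ·│6
5│♟ · · · ♟ · · ·│5
4│· · ♙ ♙ · · · ♙│4
3│♘ · · ♕ · · · ·│3
2│♙ ♙ · ♔ ♙ ♙ ♙ ♖│2
1│· ♖ ♗ · · ♗ ♘ ·│1
  ─────────────────
  a b c d e f g h


b1, h2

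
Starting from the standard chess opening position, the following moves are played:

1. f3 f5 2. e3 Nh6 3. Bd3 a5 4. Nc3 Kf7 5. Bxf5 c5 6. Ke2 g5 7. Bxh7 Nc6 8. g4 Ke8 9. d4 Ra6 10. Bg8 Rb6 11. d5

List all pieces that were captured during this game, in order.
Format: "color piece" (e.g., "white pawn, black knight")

Tracking captures:
  Bxf5: captured black pawn
  Bxh7: captured black pawn

black pawn, black pawn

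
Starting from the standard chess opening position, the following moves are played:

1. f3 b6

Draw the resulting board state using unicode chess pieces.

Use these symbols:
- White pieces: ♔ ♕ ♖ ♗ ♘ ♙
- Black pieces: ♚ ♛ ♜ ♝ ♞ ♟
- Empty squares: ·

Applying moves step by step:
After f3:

♜ ♞ ♝ ♛ ♚ ♝ ♞ ♜
♟ ♟ ♟ ♟ ♟ ♟ ♟ ♟
· · · · · · · ·
· · · · · · · ·
· · · · · · · ·
· · · · · ♙ · ·
♙ ♙ ♙ ♙ ♙ · ♙ ♙
♖ ♘ ♗ ♕ ♔ ♗ ♘ ♖


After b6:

♜ ♞ ♝ ♛ ♚ ♝ ♞ ♜
♟ · ♟ ♟ ♟ ♟ ♟ ♟
· ♟ · · · · · ·
· · · · · · · ·
· · · · · · · ·
· · · · · ♙ · ·
♙ ♙ ♙ ♙ ♙ · ♙ ♙
♖ ♘ ♗ ♕ ♔ ♗ ♘ ♖



  a b c d e f g h
  ─────────────────
8│♜ ♞ ♝ ♛ ♚ ♝ ♞ ♜│8
7│♟ · ♟ ♟ ♟ ♟ ♟ ♟│7
6│· ♟ · · · · · ·│6
5│· · · · · · · ·│5
4│· · · · · · · ·│4
3│· · · · · ♙ · ·│3
2│♙ ♙ ♙ ♙ ♙ · ♙ ♙│2
1│♖ ♘ ♗ ♕ ♔ ♗ ♘ ♖│1
  ─────────────────
  a b c d e f g h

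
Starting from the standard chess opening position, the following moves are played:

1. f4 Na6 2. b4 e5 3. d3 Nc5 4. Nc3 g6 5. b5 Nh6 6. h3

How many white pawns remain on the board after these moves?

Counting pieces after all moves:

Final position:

  a b c d e f g h
  ─────────────────
8│♜ · ♝ ♛ ♚ ♝ · ♜│8
7│♟ ♟ ♟ ♟ · ♟ · ♟│7
6│· · · · · · ♟ ♞│6
5│· ♙ ♞ · ♟ · · ·│5
4│· · · · · ♙ · ·│4
3│· · ♘ ♙ · · · ♙│3
2│♙ · ♙ · ♙ · ♙ ·│2
1│♖ · ♗ ♕ ♔ ♗ ♘ ♖│1
  ─────────────────
  a b c d e f g h


8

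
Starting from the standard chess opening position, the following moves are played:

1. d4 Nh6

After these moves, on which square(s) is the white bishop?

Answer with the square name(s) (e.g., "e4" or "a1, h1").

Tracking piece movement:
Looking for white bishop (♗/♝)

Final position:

  a b c d e f g h
  ─────────────────
8│♜ ♞ ♝ ♛ ♚ ♝ · ♜│8
7│♟ ♟ ♟ ♟ ♟ ♟ ♟ ♟│7
6│· · · · · · · ♞│6
5│· · · · · · · ·│5
4│· · · ♙ · · · ·│4
3│· · · · · · · ·│3
2│♙ ♙ ♙ · ♙ ♙ ♙ ♙│2
1│♖ ♘ ♗ ♕ ♔ ♗ ♘ ♖│1
  ─────────────────
  a b c d e f g h


c1, f1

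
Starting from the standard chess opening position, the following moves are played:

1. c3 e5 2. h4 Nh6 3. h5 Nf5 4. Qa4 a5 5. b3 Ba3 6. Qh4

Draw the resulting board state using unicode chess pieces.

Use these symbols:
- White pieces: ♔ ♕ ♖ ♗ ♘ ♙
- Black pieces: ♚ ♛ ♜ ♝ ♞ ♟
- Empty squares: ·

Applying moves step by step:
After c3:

♜ ♞ ♝ ♛ ♚ ♝ ♞ ♜
♟ ♟ ♟ ♟ ♟ ♟ ♟ ♟
· · · · · · · ·
· · · · · · · ·
· · · · · · · ·
· · ♙ · · · · ·
♙ ♙ · ♙ ♙ ♙ ♙ ♙
♖ ♘ ♗ ♕ ♔ ♗ ♘ ♖


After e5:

♜ ♞ ♝ ♛ ♚ ♝ ♞ ♜
♟ ♟ ♟ ♟ · ♟ ♟ ♟
· · · · · · · ·
· · · · ♟ · · ·
· · · · · · · ·
· · ♙ · · · · ·
♙ ♙ · ♙ ♙ ♙ ♙ ♙
♖ ♘ ♗ ♕ ♔ ♗ ♘ ♖


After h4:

♜ ♞ ♝ ♛ ♚ ♝ ♞ ♜
♟ ♟ ♟ ♟ · ♟ ♟ ♟
· · · · · · · ·
· · · · ♟ · · ·
· · · · · · · ♙
· · ♙ · · · · ·
♙ ♙ · ♙ ♙ ♙ ♙ ·
♖ ♘ ♗ ♕ ♔ ♗ ♘ ♖


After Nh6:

♜ ♞ ♝ ♛ ♚ ♝ · ♜
♟ ♟ ♟ ♟ · ♟ ♟ ♟
· · · · · · · ♞
· · · · ♟ · · ·
· · · · · · · ♙
· · ♙ · · · · ·
♙ ♙ · ♙ ♙ ♙ ♙ ·
♖ ♘ ♗ ♕ ♔ ♗ ♘ ♖


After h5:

♜ ♞ ♝ ♛ ♚ ♝ · ♜
♟ ♟ ♟ ♟ · ♟ ♟ ♟
· · · · · · · ♞
· · · · ♟ · · ♙
· · · · · · · ·
· · ♙ · · · · ·
♙ ♙ · ♙ ♙ ♙ ♙ ·
♖ ♘ ♗ ♕ ♔ ♗ ♘ ♖


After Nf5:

♜ ♞ ♝ ♛ ♚ ♝ · ♜
♟ ♟ ♟ ♟ · ♟ ♟ ♟
· · · · · · · ·
· · · · ♟ ♞ · ♙
· · · · · · · ·
· · ♙ · · · · ·
♙ ♙ · ♙ ♙ ♙ ♙ ·
♖ ♘ ♗ ♕ ♔ ♗ ♘ ♖


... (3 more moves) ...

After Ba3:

♜ ♞ ♝ ♛ ♚ · · ♜
· ♟ ♟ ♟ · ♟ ♟ ♟
· · · · · · · ·
♟ · · · ♟ ♞ · ♙
♕ · · · · · · ·
♝ ♙ ♙ · · · · ·
♙ · · ♙ ♙ ♙ ♙ ·
♖ ♘ ♗ · ♔ ♗ ♘ ♖


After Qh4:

♜ ♞ ♝ ♛ ♚ · · ♜
· ♟ ♟ ♟ · ♟ ♟ ♟
· · · · · · · ·
♟ · · · ♟ ♞ · ♙
· · · · · · · ♕
♝ ♙ ♙ · · · · ·
♙ · · ♙ ♙ ♙ ♙ ·
♖ ♘ ♗ · ♔ ♗ ♘ ♖



  a b c d e f g h
  ─────────────────
8│♜ ♞ ♝ ♛ ♚ · · ♜│8
7│· ♟ ♟ ♟ · ♟ ♟ ♟│7
6│· · · · · · · ·│6
5│♟ · · · ♟ ♞ · ♙│5
4│· · · · · · · ♕│4
3│♝ ♙ ♙ · · · · ·│3
2│♙ · · ♙ ♙ ♙ ♙ ·│2
1│♖ ♘ ♗ · ♔ ♗ ♘ ♖│1
  ─────────────────
  a b c d e f g h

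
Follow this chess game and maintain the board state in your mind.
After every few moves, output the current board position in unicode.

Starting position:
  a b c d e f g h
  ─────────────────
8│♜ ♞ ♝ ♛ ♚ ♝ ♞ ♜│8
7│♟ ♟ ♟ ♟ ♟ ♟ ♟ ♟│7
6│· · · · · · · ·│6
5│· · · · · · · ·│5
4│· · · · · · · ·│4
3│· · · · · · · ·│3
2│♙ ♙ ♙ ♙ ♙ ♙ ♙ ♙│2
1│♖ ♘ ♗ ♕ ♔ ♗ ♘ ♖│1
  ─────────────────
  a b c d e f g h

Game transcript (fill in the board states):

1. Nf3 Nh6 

  a b c d e f g h
  ─────────────────
8│♜ ♞ ♝ ♛ ♚ ♝ · ♜│8
7│♟ ♟ ♟ ♟ ♟ ♟ ♟ ♟│7
6│· · · · · · · ♞│6
5│· · · · · · · ·│5
4│· · · · · · · ·│4
3│· · · · · ♘ · ·│3
2│♙ ♙ ♙ ♙ ♙ ♙ ♙ ♙│2
1│♖ ♘ ♗ ♕ ♔ ♗ · ♖│1
  ─────────────────
  a b c d e f g h

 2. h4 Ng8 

  a b c d e f g h
  ─────────────────
8│♜ ♞ ♝ ♛ ♚ ♝ ♞ ♜│8
7│♟ ♟ ♟ ♟ ♟ ♟ ♟ ♟│7
6│· · · · · · · ·│6
5│· · · · · · · ·│5
4│· · · · · · · ♙│4
3│· · · · · ♘ · ·│3
2│♙ ♙ ♙ ♙ ♙ ♙ ♙ ·│2
1│♖ ♘ ♗ ♕ ♔ ♗ · ♖│1
  ─────────────────
  a b c d e f g h

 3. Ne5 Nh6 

  a b c d e f g h
  ─────────────────
8│♜ ♞ ♝ ♛ ♚ ♝ · ♜│8
7│♟ ♟ ♟ ♟ ♟ ♟ ♟ ♟│7
6│· · · · · · · ♞│6
5│· · · · ♘ · · ·│5
4│· · · · · · · ♙│4
3│· · · · · · · ·│3
2│♙ ♙ ♙ ♙ ♙ ♙ ♙ ·│2
1│♖ ♘ ♗ ♕ ♔ ♗ · ♖│1
  ─────────────────
  a b c d e f g h

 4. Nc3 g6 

  a b c d e f g h
  ─────────────────
8│♜ ♞ ♝ ♛ ♚ ♝ · ♜│8
7│♟ ♟ ♟ ♟ ♟ ♟ · ♟│7
6│· · · · · · ♟ ♞│6
5│· · · · ♘ · · ·│5
4│· · · · · · · ♙│4
3│· · ♘ · · · · ·│3
2│♙ ♙ ♙ ♙ ♙ ♙ ♙ ·│2
1│♖ · ♗ ♕ ♔ ♗ · ♖│1
  ─────────────────
  a b c d e f g h

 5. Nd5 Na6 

  a b c d e f g h
  ─────────────────
8│♜ · ♝ ♛ ♚ ♝ · ♜│8
7│♟ ♟ ♟ ♟ ♟ ♟ · ♟│7
6│♞ · · · · · ♟ ♞│6
5│· · · ♘ ♘ · · ·│5
4│· · · · · · · ♙│4
3│· · · · · · · ·│3
2│♙ ♙ ♙ ♙ ♙ ♙ ♙ ·│2
1│♖ · ♗ ♕ ♔ ♗ · ♖│1
  ─────────────────
  a b c d e f g h



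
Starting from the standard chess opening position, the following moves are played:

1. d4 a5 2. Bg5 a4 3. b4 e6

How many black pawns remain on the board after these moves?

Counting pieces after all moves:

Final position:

  a b c d e f g h
  ─────────────────
8│♜ ♞ ♝ ♛ ♚ ♝ ♞ ♜│8
7│· ♟ ♟ ♟ · ♟ ♟ ♟│7
6│· · · · ♟ · · ·│6
5│· · · · · · ♗ ·│5
4│♟ ♙ · ♙ · · · ·│4
3│· · · · · · · ·│3
2│♙ · ♙ · ♙ ♙ ♙ ♙│2
1│♖ ♘ · ♕ ♔ ♗ ♘ ♖│1
  ─────────────────
  a b c d e f g h


8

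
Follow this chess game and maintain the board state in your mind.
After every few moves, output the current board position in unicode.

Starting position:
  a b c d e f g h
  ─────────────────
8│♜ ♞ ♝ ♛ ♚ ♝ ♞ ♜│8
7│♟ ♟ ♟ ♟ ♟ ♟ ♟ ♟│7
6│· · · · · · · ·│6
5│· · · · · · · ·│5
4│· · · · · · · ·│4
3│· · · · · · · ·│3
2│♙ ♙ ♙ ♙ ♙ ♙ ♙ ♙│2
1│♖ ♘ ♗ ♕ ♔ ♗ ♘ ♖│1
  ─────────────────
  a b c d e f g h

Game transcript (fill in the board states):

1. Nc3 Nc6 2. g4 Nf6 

  a b c d e f g h
  ─────────────────
8│♜ · ♝ ♛ ♚ ♝ · ♜│8
7│♟ ♟ ♟ ♟ ♟ ♟ ♟ ♟│7
6│· · ♞ · · ♞ · ·│6
5│· · · · · · · ·│5
4│· · · · · · ♙ ·│4
3│· · ♘ · · · · ·│3
2│♙ ♙ ♙ ♙ ♙ ♙ · ♙│2
1│♖ · ♗ ♕ ♔ ♗ ♘ ♖│1
  ─────────────────
  a b c d e f g h

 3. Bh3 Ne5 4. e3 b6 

  a b c d e f g h
  ─────────────────
8│♜ · ♝ ♛ ♚ ♝ · ♜│8
7│♟ · ♟ ♟ ♟ ♟ ♟ ♟│7
6│· ♟ · · · ♞ · ·│6
5│· · · · ♞ · · ·│5
4│· · · · · · ♙ ·│4
3│· · ♘ · ♙ · · ♗│3
2│♙ ♙ ♙ ♙ · ♙ · ♙│2
1│♖ · ♗ ♕ ♔ · ♘ ♖│1
  ─────────────────
  a b c d e f g h

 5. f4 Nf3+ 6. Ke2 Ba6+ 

  a b c d e f g h
  ─────────────────
8│♜ · · ♛ ♚ ♝ · ♜│8
7│♟ · ♟ ♟ ♟ ♟ ♟ ♟│7
6│♝ ♟ · · · ♞ · ·│6
5│· · · · · · · ·│5
4│· · · · · ♙ ♙ ·│4
3│· · ♘ · ♙ ♞ · ♗│3
2│♙ ♙ ♙ ♙ ♔ · · ♙│2
1│♖ · ♗ ♕ · · ♘ ♖│1
  ─────────────────
  a b c d e f g h



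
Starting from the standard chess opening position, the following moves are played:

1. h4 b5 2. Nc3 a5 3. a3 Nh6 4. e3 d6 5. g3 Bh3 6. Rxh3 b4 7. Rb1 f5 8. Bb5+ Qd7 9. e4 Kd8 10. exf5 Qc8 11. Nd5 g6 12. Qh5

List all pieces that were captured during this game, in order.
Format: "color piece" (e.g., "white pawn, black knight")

Tracking captures:
  Rxh3: captured black bishop
  exf5: captured black pawn

black bishop, black pawn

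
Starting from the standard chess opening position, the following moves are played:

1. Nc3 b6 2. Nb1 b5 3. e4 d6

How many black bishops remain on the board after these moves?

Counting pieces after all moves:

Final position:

  a b c d e f g h
  ─────────────────
8│♜ ♞ ♝ ♛ ♚ ♝ ♞ ♜│8
7│♟ · ♟ · ♟ ♟ ♟ ♟│7
6│· · · ♟ · · · ·│6
5│· ♟ · · · · · ·│5
4│· · · · ♙ · · ·│4
3│· · · · · · · ·│3
2│♙ ♙ ♙ ♙ · ♙ ♙ ♙│2
1│♖ ♘ ♗ ♕ ♔ ♗ ♘ ♖│1
  ─────────────────
  a b c d e f g h


2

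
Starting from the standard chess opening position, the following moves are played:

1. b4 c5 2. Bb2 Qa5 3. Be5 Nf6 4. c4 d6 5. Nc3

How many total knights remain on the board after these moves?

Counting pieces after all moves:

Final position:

  a b c d e f g h
  ─────────────────
8│♜ ♞ ♝ · ♚ ♝ · ♜│8
7│♟ ♟ · · ♟ ♟ ♟ ♟│7
6│· · · ♟ · ♞ · ·│6
5│♛ · ♟ · ♗ · · ·│5
4│· ♙ ♙ · · · · ·│4
3│· · ♘ · · · · ·│3
2│♙ · · ♙ ♙ ♙ ♙ ♙│2
1│♖ · · ♕ ♔ ♗ ♘ ♖│1
  ─────────────────
  a b c d e f g h


4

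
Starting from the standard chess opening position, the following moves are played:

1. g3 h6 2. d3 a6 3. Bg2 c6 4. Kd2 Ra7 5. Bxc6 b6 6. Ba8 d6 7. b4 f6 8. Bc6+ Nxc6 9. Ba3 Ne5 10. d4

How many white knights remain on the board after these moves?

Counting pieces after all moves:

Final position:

  a b c d e f g h
  ─────────────────
8│· · ♝ ♛ ♚ ♝ ♞ ♜│8
7│♜ · · · ♟ · ♟ ·│7
6│♟ ♟ · ♟ · ♟ · ♟│6
5│· · · · ♞ · · ·│5
4│· ♙ · ♙ · · · ·│4
3│♗ · · · · · ♙ ·│3
2│♙ · ♙ ♔ ♙ ♙ · ♙│2
1│♖ ♘ · ♕ · · ♘ ♖│1
  ─────────────────
  a b c d e f g h


2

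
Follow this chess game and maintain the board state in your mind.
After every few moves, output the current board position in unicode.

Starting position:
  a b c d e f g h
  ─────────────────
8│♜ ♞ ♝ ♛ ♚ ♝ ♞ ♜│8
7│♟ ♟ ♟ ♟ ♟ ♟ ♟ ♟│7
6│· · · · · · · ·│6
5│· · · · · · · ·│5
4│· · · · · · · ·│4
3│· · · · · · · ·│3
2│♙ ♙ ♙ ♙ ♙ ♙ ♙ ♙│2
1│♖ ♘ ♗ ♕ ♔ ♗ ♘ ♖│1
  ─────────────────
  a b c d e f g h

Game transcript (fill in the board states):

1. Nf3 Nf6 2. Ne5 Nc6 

  a b c d e f g h
  ─────────────────
8│♜ · ♝ ♛ ♚ ♝ · ♜│8
7│♟ ♟ ♟ ♟ ♟ ♟ ♟ ♟│7
6│· · ♞ · · ♞ · ·│6
5│· · · · ♘ · · ·│5
4│· · · · · · · ·│4
3│· · · · · · · ·│3
2│♙ ♙ ♙ ♙ ♙ ♙ ♙ ♙│2
1│♖ ♘ ♗ ♕ ♔ ♗ · ♖│1
  ─────────────────
  a b c d e f g h

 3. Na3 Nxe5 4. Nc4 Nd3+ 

  a b c d e f g h
  ─────────────────
8│♜ · ♝ ♛ ♚ ♝ · ♜│8
7│♟ ♟ ♟ ♟ ♟ ♟ ♟ ♟│7
6│· · · · · ♞ · ·│6
5│· · · · · · · ·│5
4│· · ♘ · · · · ·│4
3│· · · ♞ · · · ·│3
2│♙ ♙ ♙ ♙ ♙ ♙ ♙ ♙│2
1│♖ · ♗ ♕ ♔ ♗ · ♖│1
  ─────────────────
  a b c d e f g h

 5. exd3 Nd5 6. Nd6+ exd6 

  a b c d e f g h
  ─────────────────
8│♜ · ♝ ♛ ♚ ♝ · ♜│8
7│♟ ♟ ♟ ♟ · ♟ ♟ ♟│7
6│· · · ♟ · · · ·│6
5│· · · ♞ · · · ·│5
4│· · · · · · · ·│4
3│· · · ♙ · · · ·│3
2│♙ ♙ ♙ ♙ · ♙ ♙ ♙│2
1│♖ · ♗ ♕ ♔ ♗ · ♖│1
  ─────────────────
  a b c d e f g h

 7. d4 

  a b c d e f g h
  ─────────────────
8│♜ · ♝ ♛ ♚ ♝ · ♜│8
7│♟ ♟ ♟ ♟ · ♟ ♟ ♟│7
6│· · · ♟ · · · ·│6
5│· · · ♞ · · · ·│5
4│· · · ♙ · · · ·│4
3│· · · · · · · ·│3
2│♙ ♙ ♙ ♙ · ♙ ♙ ♙│2
1│♖ · ♗ ♕ ♔ ♗ · ♖│1
  ─────────────────
  a b c d e f g h


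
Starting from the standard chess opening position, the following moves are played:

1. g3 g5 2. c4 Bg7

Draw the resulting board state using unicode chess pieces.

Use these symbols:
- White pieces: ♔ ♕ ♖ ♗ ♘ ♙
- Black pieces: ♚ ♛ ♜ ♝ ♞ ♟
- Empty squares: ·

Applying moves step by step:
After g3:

♜ ♞ ♝ ♛ ♚ ♝ ♞ ♜
♟ ♟ ♟ ♟ ♟ ♟ ♟ ♟
· · · · · · · ·
· · · · · · · ·
· · · · · · · ·
· · · · · · ♙ ·
♙ ♙ ♙ ♙ ♙ ♙ · ♙
♖ ♘ ♗ ♕ ♔ ♗ ♘ ♖


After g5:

♜ ♞ ♝ ♛ ♚ ♝ ♞ ♜
♟ ♟ ♟ ♟ ♟ ♟ · ♟
· · · · · · · ·
· · · · · · ♟ ·
· · · · · · · ·
· · · · · · ♙ ·
♙ ♙ ♙ ♙ ♙ ♙ · ♙
♖ ♘ ♗ ♕ ♔ ♗ ♘ ♖


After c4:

♜ ♞ ♝ ♛ ♚ ♝ ♞ ♜
♟ ♟ ♟ ♟ ♟ ♟ · ♟
· · · · · · · ·
· · · · · · ♟ ·
· · ♙ · · · · ·
· · · · · · ♙ ·
♙ ♙ · ♙ ♙ ♙ · ♙
♖ ♘ ♗ ♕ ♔ ♗ ♘ ♖


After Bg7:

♜ ♞ ♝ ♛ ♚ · ♞ ♜
♟ ♟ ♟ ♟ ♟ ♟ ♝ ♟
· · · · · · · ·
· · · · · · ♟ ·
· · ♙ · · · · ·
· · · · · · ♙ ·
♙ ♙ · ♙ ♙ ♙ · ♙
♖ ♘ ♗ ♕ ♔ ♗ ♘ ♖



  a b c d e f g h
  ─────────────────
8│♜ ♞ ♝ ♛ ♚ · ♞ ♜│8
7│♟ ♟ ♟ ♟ ♟ ♟ ♝ ♟│7
6│· · · · · · · ·│6
5│· · · · · · ♟ ·│5
4│· · ♙ · · · · ·│4
3│· · · · · · ♙ ·│3
2│♙ ♙ · ♙ ♙ ♙ · ♙│2
1│♖ ♘ ♗ ♕ ♔ ♗ ♘ ♖│1
  ─────────────────
  a b c d e f g h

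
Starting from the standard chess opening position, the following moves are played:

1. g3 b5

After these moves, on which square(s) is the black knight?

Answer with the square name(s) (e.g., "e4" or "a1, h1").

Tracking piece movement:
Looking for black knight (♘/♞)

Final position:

  a b c d e f g h
  ─────────────────
8│♜ ♞ ♝ ♛ ♚ ♝ ♞ ♜│8
7│♟ · ♟ ♟ ♟ ♟ ♟ ♟│7
6│· · · · · · · ·│6
5│· ♟ · · · · · ·│5
4│· · · · · · · ·│4
3│· · · · · · ♙ ·│3
2│♙ ♙ ♙ ♙ ♙ ♙ · ♙│2
1│♖ ♘ ♗ ♕ ♔ ♗ ♘ ♖│1
  ─────────────────
  a b c d e f g h


b8, g8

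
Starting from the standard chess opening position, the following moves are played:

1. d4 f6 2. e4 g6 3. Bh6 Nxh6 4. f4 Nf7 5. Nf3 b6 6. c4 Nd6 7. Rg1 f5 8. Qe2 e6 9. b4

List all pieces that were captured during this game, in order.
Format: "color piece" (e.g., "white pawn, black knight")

Tracking captures:
  Nxh6: captured white bishop

white bishop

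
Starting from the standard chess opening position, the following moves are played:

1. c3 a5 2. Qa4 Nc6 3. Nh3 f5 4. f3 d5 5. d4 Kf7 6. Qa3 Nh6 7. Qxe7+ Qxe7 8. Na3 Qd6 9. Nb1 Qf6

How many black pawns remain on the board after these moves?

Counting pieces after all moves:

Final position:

  a b c d e f g h
  ─────────────────
8│♜ · ♝ · · ♝ · ♜│8
7│· ♟ ♟ · · ♚ ♟ ♟│7
6│· · ♞ · · ♛ · ♞│6
5│♟ · · ♟ · ♟ · ·│5
4│· · · ♙ · · · ·│4
3│· · ♙ · · ♙ · ♘│3
2│♙ ♙ · · ♙ · ♙ ♙│2
1│♖ ♘ ♗ · ♔ ♗ · ♖│1
  ─────────────────
  a b c d e f g h


7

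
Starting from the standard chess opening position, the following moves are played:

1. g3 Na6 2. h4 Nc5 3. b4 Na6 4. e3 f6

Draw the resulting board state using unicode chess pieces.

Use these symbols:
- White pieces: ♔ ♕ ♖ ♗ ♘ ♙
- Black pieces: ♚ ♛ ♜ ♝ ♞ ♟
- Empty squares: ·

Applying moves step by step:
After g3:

♜ ♞ ♝ ♛ ♚ ♝ ♞ ♜
♟ ♟ ♟ ♟ ♟ ♟ ♟ ♟
· · · · · · · ·
· · · · · · · ·
· · · · · · · ·
· · · · · · ♙ ·
♙ ♙ ♙ ♙ ♙ ♙ · ♙
♖ ♘ ♗ ♕ ♔ ♗ ♘ ♖


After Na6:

♜ · ♝ ♛ ♚ ♝ ♞ ♜
♟ ♟ ♟ ♟ ♟ ♟ ♟ ♟
♞ · · · · · · ·
· · · · · · · ·
· · · · · · · ·
· · · · · · ♙ ·
♙ ♙ ♙ ♙ ♙ ♙ · ♙
♖ ♘ ♗ ♕ ♔ ♗ ♘ ♖


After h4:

♜ · ♝ ♛ ♚ ♝ ♞ ♜
♟ ♟ ♟ ♟ ♟ ♟ ♟ ♟
♞ · · · · · · ·
· · · · · · · ·
· · · · · · · ♙
· · · · · · ♙ ·
♙ ♙ ♙ ♙ ♙ ♙ · ·
♖ ♘ ♗ ♕ ♔ ♗ ♘ ♖


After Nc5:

♜ · ♝ ♛ ♚ ♝ ♞ ♜
♟ ♟ ♟ ♟ ♟ ♟ ♟ ♟
· · · · · · · ·
· · ♞ · · · · ·
· · · · · · · ♙
· · · · · · ♙ ·
♙ ♙ ♙ ♙ ♙ ♙ · ·
♖ ♘ ♗ ♕ ♔ ♗ ♘ ♖


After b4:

♜ · ♝ ♛ ♚ ♝ ♞ ♜
♟ ♟ ♟ ♟ ♟ ♟ ♟ ♟
· · · · · · · ·
· · ♞ · · · · ·
· ♙ · · · · · ♙
· · · · · · ♙ ·
♙ · ♙ ♙ ♙ ♙ · ·
♖ ♘ ♗ ♕ ♔ ♗ ♘ ♖


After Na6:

♜ · ♝ ♛ ♚ ♝ ♞ ♜
♟ ♟ ♟ ♟ ♟ ♟ ♟ ♟
♞ · · · · · · ·
· · · · · · · ·
· ♙ · · · · · ♙
· · · · · · ♙ ·
♙ · ♙ ♙ ♙ ♙ · ·
♖ ♘ ♗ ♕ ♔ ♗ ♘ ♖


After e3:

♜ · ♝ ♛ ♚ ♝ ♞ ♜
♟ ♟ ♟ ♟ ♟ ♟ ♟ ♟
♞ · · · · · · ·
· · · · · · · ·
· ♙ · · · · · ♙
· · · · ♙ · ♙ ·
♙ · ♙ ♙ · ♙ · ·
♖ ♘ ♗ ♕ ♔ ♗ ♘ ♖


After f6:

♜ · ♝ ♛ ♚ ♝ ♞ ♜
♟ ♟ ♟ ♟ ♟ · ♟ ♟
♞ · · · · ♟ · ·
· · · · · · · ·
· ♙ · · · · · ♙
· · · · ♙ · ♙ ·
♙ · ♙ ♙ · ♙ · ·
♖ ♘ ♗ ♕ ♔ ♗ ♘ ♖



  a b c d e f g h
  ─────────────────
8│♜ · ♝ ♛ ♚ ♝ ♞ ♜│8
7│♟ ♟ ♟ ♟ ♟ · ♟ ♟│7
6│♞ · · · · ♟ · ·│6
5│· · · · · · · ·│5
4│· ♙ · · · · · ♙│4
3│· · · · ♙ · ♙ ·│3
2│♙ · ♙ ♙ · ♙ · ·│2
1│♖ ♘ ♗ ♕ ♔ ♗ ♘ ♖│1
  ─────────────────
  a b c d e f g h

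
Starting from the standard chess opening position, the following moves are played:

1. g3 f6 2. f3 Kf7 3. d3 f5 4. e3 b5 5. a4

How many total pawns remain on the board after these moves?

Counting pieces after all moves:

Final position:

  a b c d e f g h
  ─────────────────
8│♜ ♞ ♝ ♛ · ♝ ♞ ♜│8
7│♟ · ♟ ♟ ♟ ♚ ♟ ♟│7
6│· · · · · · · ·│6
5│· ♟ · · · ♟ · ·│5
4│♙ · · · · · · ·│4
3│· · · ♙ ♙ ♙ ♙ ·│3
2│· ♙ ♙ · · · · ♙│2
1│♖ ♘ ♗ ♕ ♔ ♗ ♘ ♖│1
  ─────────────────
  a b c d e f g h


16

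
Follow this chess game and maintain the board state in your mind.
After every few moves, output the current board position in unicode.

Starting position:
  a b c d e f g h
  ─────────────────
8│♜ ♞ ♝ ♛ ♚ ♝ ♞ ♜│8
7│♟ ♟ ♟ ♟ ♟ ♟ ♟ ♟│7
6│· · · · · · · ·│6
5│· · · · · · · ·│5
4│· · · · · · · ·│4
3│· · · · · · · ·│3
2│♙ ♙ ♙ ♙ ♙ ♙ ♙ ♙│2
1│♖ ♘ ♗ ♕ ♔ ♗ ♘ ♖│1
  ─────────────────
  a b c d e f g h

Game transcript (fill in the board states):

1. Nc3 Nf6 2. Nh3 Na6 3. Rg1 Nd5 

  a b c d e f g h
  ─────────────────
8│♜ · ♝ ♛ ♚ ♝ · ♜│8
7│♟ ♟ ♟ ♟ ♟ ♟ ♟ ♟│7
6│♞ · · · · · · ·│6
5│· · · ♞ · · · ·│5
4│· · · · · · · ·│4
3│· · ♘ · · · · ♘│3
2│♙ ♙ ♙ ♙ ♙ ♙ ♙ ♙│2
1│♖ · ♗ ♕ ♔ ♗ ♖ ·│1
  ─────────────────
  a b c d e f g h

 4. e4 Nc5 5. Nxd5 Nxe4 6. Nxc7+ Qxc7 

  a b c d e f g h
  ─────────────────
8│♜ · ♝ · ♚ ♝ · ♜│8
7│♟ ♟ ♛ ♟ ♟ ♟ ♟ ♟│7
6│· · · · · · · ·│6
5│· · · · · · · ·│5
4│· · · · ♞ · · ·│4
3│· · · · · · · ♘│3
2│♙ ♙ ♙ ♙ · ♙ ♙ ♙│2
1│♖ · ♗ ♕ ♔ ♗ ♖ ·│1
  ─────────────────
  a b c d e f g h

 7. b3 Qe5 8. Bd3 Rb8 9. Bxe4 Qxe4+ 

  a b c d e f g h
  ─────────────────
8│· ♜ ♝ · ♚ ♝ · ♜│8
7│♟ ♟ · ♟ ♟ ♟ ♟ ♟│7
6│· · · · · · · ·│6
5│· · · · · · · ·│5
4│· · · · ♛ · · ·│4
3│· ♙ · · · · · ♘│3
2│♙ · ♙ ♙ · ♙ ♙ ♙│2
1│♖ · ♗ ♕ ♔ · ♖ ·│1
  ─────────────────
  a b c d e f g h

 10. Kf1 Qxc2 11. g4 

  a b c d e f g h
  ─────────────────
8│· ♜ ♝ · ♚ ♝ · ♜│8
7│♟ ♟ · ♟ ♟ ♟ ♟ ♟│7
6│· · · · · · · ·│6
5│· · · · · · · ·│5
4│· · · · · · ♙ ·│4
3│· ♙ · · · · · ♘│3
2│♙ · ♛ ♙ · ♙ · ♙│2
1│♖ · ♗ ♕ · ♔ ♖ ·│1
  ─────────────────
  a b c d e f g h


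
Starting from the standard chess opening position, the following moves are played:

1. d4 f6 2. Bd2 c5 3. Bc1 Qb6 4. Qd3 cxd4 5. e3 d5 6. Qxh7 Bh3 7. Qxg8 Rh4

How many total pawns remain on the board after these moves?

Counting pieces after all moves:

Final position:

  a b c d e f g h
  ─────────────────
8│♜ ♞ · · ♚ ♝ ♕ ·│8
7│♟ ♟ · · ♟ · ♟ ·│7
6│· ♛ · · · ♟ · ·│6
5│· · · ♟ · · · ·│5
4│· · · ♟ · · · ♜│4
3│· · · · ♙ · · ♝│3
2│♙ ♙ ♙ · · ♙ ♙ ♙│2
1│♖ ♘ ♗ · ♔ ♗ ♘ ♖│1
  ─────────────────
  a b c d e f g h


14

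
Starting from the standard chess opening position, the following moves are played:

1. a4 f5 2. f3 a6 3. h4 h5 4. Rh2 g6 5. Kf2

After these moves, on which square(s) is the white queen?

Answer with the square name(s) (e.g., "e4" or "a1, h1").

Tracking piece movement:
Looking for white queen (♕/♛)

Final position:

  a b c d e f g h
  ─────────────────
8│♜ ♞ ♝ ♛ ♚ ♝ ♞ ♜│8
7│· ♟ ♟ ♟ ♟ · · ·│7
6│♟ · · · · · ♟ ·│6
5│· · · · · ♟ · ♟│5
4│♙ · · · · · · ♙│4
3│· · · · · ♙ · ·│3
2│· ♙ ♙ ♙ ♙ ♔ ♙ ♖│2
1│♖ ♘ ♗ ♕ · ♗ ♘ ·│1
  ─────────────────
  a b c d e f g h


d1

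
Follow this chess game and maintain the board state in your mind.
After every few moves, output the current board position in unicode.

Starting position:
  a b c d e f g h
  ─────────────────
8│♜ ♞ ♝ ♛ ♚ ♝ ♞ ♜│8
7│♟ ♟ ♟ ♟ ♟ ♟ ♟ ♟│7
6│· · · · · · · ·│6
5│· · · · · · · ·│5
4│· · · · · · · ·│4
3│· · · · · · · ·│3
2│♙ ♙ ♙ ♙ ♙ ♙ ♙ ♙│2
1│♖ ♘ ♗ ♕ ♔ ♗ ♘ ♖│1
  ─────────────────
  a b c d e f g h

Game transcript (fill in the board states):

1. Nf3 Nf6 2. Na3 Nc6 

  a b c d e f g h
  ─────────────────
8│♜ · ♝ ♛ ♚ ♝ · ♜│8
7│♟ ♟ ♟ ♟ ♟ ♟ ♟ ♟│7
6│· · ♞ · · ♞ · ·│6
5│· · · · · · · ·│5
4│· · · · · · · ·│4
3│♘ · · · · ♘ · ·│3
2│♙ ♙ ♙ ♙ ♙ ♙ ♙ ♙│2
1│♖ · ♗ ♕ ♔ ♗ · ♖│1
  ─────────────────
  a b c d e f g h

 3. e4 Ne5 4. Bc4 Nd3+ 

  a b c d e f g h
  ─────────────────
8│♜ · ♝ ♛ ♚ ♝ · ♜│8
7│♟ ♟ ♟ ♟ ♟ ♟ ♟ ♟│7
6│· · · · · ♞ · ·│6
5│· · · · · · · ·│5
4│· · ♗ · ♙ · · ·│4
3│♘ · · ♞ · ♘ · ·│3
2│♙ ♙ ♙ ♙ · ♙ ♙ ♙│2
1│♖ · ♗ ♕ ♔ · · ♖│1
  ─────────────────
  a b c d e f g h

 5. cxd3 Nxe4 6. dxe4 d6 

  a b c d e f g h
  ─────────────────
8│♜ · ♝ ♛ ♚ ♝ · ♜│8
7│♟ ♟ ♟ · ♟ ♟ ♟ ♟│7
6│· · · ♟ · · · ·│6
5│· · · · · · · ·│5
4│· · ♗ · ♙ · · ·│4
3│♘ · · · · ♘ · ·│3
2│♙ ♙ · ♙ · ♙ ♙ ♙│2
1│♖ · ♗ ♕ ♔ · · ♖│1
  ─────────────────
  a b c d e f g h

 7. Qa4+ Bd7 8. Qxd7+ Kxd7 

  a b c d e f g h
  ─────────────────
8│♜ · · ♛ · ♝ · ♜│8
7│♟ ♟ ♟ ♚ ♟ ♟ ♟ ♟│7
6│· · · ♟ · · · ·│6
5│· · · · · · · ·│5
4│· · ♗ · ♙ · · ·│4
3│♘ · · · · ♘ · ·│3
2│♙ ♙ · ♙ · ♙ ♙ ♙│2
1│♖ · ♗ · ♔ · · ♖│1
  ─────────────────
  a b c d e f g h

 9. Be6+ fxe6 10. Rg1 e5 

  a b c d e f g h
  ─────────────────
8│♜ · · ♛ · ♝ · ♜│8
7│♟ ♟ ♟ ♚ ♟ · ♟ ♟│7
6│· · · ♟ · · · ·│6
5│· · · · ♟ · · ·│5
4│· · · · ♙ · · ·│4
3│♘ · · · · ♘ · ·│3
2│♙ ♙ · ♙ · ♙ ♙ ♙│2
1│♖ · ♗ · ♔ · ♖ ·│1
  ─────────────────
  a b c d e f g h

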